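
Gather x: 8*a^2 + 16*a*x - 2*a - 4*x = 8*a^2 - 2*a + x*(16*a - 4)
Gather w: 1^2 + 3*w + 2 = 3*w + 3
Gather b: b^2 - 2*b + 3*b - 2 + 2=b^2 + b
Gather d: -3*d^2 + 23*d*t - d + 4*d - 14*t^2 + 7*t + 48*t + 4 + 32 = -3*d^2 + d*(23*t + 3) - 14*t^2 + 55*t + 36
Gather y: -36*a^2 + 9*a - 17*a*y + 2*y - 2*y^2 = -36*a^2 + 9*a - 2*y^2 + y*(2 - 17*a)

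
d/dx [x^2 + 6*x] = 2*x + 6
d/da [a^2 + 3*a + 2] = 2*a + 3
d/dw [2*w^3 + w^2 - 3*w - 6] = 6*w^2 + 2*w - 3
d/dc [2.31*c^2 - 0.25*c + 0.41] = 4.62*c - 0.25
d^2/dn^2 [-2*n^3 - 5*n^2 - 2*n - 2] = -12*n - 10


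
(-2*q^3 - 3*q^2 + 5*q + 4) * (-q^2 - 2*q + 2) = 2*q^5 + 7*q^4 - 3*q^3 - 20*q^2 + 2*q + 8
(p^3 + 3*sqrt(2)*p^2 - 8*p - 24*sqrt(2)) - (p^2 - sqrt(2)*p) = p^3 - p^2 + 3*sqrt(2)*p^2 - 8*p + sqrt(2)*p - 24*sqrt(2)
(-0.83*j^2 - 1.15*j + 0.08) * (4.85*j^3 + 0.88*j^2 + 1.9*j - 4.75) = -4.0255*j^5 - 6.3079*j^4 - 2.201*j^3 + 1.8279*j^2 + 5.6145*j - 0.38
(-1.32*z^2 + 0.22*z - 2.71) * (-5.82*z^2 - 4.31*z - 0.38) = 7.6824*z^4 + 4.4088*z^3 + 15.3256*z^2 + 11.5965*z + 1.0298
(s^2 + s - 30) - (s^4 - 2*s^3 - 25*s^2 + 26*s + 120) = -s^4 + 2*s^3 + 26*s^2 - 25*s - 150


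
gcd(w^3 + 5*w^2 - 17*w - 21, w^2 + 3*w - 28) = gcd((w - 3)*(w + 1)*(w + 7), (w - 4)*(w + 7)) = w + 7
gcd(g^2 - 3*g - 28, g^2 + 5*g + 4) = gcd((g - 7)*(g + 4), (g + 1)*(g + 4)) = g + 4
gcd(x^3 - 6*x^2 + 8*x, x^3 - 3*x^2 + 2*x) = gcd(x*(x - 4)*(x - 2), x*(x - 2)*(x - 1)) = x^2 - 2*x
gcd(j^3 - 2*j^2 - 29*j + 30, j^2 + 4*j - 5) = j^2 + 4*j - 5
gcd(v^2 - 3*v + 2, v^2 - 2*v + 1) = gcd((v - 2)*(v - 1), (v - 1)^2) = v - 1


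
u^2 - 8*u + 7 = (u - 7)*(u - 1)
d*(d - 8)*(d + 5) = d^3 - 3*d^2 - 40*d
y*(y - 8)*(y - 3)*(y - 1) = y^4 - 12*y^3 + 35*y^2 - 24*y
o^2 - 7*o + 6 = (o - 6)*(o - 1)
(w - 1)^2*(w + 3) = w^3 + w^2 - 5*w + 3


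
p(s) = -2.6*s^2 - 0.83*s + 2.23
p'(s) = -5.2*s - 0.83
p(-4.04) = -36.85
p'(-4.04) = 20.18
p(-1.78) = -4.53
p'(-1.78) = 8.43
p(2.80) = -20.48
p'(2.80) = -15.39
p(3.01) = -23.82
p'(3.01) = -16.48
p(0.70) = 0.38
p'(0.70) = -4.47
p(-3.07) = -19.73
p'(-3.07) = 15.13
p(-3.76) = -31.41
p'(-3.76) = 18.72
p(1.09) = -1.76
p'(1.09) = -6.50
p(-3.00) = -18.68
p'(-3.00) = 14.77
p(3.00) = -23.66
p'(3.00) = -16.43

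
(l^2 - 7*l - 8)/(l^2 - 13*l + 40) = (l + 1)/(l - 5)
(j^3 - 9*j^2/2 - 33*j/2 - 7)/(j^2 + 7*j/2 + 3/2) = (j^2 - 5*j - 14)/(j + 3)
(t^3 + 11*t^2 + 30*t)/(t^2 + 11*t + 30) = t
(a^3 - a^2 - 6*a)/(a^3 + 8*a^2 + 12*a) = (a - 3)/(a + 6)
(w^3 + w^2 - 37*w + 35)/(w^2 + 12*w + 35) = (w^2 - 6*w + 5)/(w + 5)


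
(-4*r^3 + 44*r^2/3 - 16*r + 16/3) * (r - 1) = -4*r^4 + 56*r^3/3 - 92*r^2/3 + 64*r/3 - 16/3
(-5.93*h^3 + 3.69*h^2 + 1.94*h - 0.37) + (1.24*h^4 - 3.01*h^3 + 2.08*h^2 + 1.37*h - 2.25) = 1.24*h^4 - 8.94*h^3 + 5.77*h^2 + 3.31*h - 2.62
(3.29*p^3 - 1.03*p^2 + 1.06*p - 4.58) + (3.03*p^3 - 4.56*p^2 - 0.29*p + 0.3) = 6.32*p^3 - 5.59*p^2 + 0.77*p - 4.28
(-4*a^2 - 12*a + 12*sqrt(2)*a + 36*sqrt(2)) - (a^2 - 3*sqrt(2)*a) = -5*a^2 - 12*a + 15*sqrt(2)*a + 36*sqrt(2)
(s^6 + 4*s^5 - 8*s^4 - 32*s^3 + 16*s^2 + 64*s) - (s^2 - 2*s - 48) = s^6 + 4*s^5 - 8*s^4 - 32*s^3 + 15*s^2 + 66*s + 48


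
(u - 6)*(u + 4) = u^2 - 2*u - 24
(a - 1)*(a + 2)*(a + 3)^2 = a^4 + 7*a^3 + 13*a^2 - 3*a - 18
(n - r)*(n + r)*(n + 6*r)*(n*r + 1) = n^4*r + 6*n^3*r^2 + n^3 - n^2*r^3 + 6*n^2*r - 6*n*r^4 - n*r^2 - 6*r^3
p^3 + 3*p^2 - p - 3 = (p - 1)*(p + 1)*(p + 3)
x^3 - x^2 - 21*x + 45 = (x - 3)^2*(x + 5)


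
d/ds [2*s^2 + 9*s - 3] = 4*s + 9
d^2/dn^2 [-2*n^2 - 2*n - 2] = -4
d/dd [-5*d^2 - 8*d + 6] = -10*d - 8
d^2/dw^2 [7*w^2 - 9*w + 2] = 14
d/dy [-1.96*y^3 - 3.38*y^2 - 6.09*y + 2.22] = -5.88*y^2 - 6.76*y - 6.09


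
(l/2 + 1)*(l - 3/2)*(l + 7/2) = l^3/2 + 2*l^2 - 5*l/8 - 21/4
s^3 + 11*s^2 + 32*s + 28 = (s + 2)^2*(s + 7)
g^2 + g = g*(g + 1)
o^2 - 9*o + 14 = (o - 7)*(o - 2)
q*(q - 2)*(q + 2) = q^3 - 4*q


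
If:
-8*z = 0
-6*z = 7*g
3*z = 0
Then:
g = 0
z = 0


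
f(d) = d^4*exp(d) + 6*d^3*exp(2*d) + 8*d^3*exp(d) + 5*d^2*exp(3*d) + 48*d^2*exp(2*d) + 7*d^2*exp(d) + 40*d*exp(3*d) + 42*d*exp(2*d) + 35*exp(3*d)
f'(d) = d^4*exp(d) + 12*d^3*exp(2*d) + 12*d^3*exp(d) + 15*d^2*exp(3*d) + 114*d^2*exp(2*d) + 31*d^2*exp(d) + 130*d*exp(3*d) + 180*d*exp(2*d) + 14*d*exp(d) + 145*exp(3*d) + 42*exp(2*d)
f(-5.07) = -1.26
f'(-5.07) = -1.09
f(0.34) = 177.58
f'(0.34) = 772.55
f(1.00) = 2359.68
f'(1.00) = 8553.86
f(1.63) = 21178.31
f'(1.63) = 71568.75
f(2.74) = 824424.41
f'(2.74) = 2681756.72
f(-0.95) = -0.06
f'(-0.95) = -1.41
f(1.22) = 5170.33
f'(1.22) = 18159.44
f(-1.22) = 0.09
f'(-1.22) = 0.44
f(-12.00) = 0.05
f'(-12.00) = 0.03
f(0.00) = 35.00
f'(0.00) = 187.00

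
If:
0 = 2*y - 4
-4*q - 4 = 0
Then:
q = -1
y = 2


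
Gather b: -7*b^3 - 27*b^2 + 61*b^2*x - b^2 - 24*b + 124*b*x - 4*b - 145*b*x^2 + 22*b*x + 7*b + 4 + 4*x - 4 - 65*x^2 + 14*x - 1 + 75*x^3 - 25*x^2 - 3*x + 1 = -7*b^3 + b^2*(61*x - 28) + b*(-145*x^2 + 146*x - 21) + 75*x^3 - 90*x^2 + 15*x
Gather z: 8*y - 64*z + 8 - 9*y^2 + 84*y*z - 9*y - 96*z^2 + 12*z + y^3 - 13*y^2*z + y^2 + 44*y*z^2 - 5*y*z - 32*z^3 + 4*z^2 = y^3 - 8*y^2 - y - 32*z^3 + z^2*(44*y - 92) + z*(-13*y^2 + 79*y - 52) + 8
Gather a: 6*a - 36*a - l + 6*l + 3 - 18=-30*a + 5*l - 15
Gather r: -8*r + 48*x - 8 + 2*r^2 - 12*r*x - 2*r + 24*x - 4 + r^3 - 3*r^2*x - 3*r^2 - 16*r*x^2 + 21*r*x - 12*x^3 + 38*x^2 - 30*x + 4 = r^3 + r^2*(-3*x - 1) + r*(-16*x^2 + 9*x - 10) - 12*x^3 + 38*x^2 + 42*x - 8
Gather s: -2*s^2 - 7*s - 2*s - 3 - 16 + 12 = -2*s^2 - 9*s - 7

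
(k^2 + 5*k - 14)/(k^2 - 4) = (k + 7)/(k + 2)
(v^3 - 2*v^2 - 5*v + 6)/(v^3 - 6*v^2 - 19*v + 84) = (v^2 + v - 2)/(v^2 - 3*v - 28)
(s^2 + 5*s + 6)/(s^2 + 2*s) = (s + 3)/s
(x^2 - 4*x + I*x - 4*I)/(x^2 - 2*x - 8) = (x + I)/(x + 2)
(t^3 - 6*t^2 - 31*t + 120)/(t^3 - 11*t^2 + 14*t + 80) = (t^2 + 2*t - 15)/(t^2 - 3*t - 10)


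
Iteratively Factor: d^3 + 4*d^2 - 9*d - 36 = (d - 3)*(d^2 + 7*d + 12) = (d - 3)*(d + 3)*(d + 4)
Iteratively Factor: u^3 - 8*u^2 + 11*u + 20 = (u - 5)*(u^2 - 3*u - 4) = (u - 5)*(u + 1)*(u - 4)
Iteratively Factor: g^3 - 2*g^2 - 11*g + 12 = (g - 4)*(g^2 + 2*g - 3) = (g - 4)*(g - 1)*(g + 3)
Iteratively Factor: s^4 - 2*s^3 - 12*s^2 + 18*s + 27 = (s + 1)*(s^3 - 3*s^2 - 9*s + 27) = (s - 3)*(s + 1)*(s^2 - 9) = (s - 3)^2*(s + 1)*(s + 3)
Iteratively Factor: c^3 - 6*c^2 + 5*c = (c)*(c^2 - 6*c + 5) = c*(c - 5)*(c - 1)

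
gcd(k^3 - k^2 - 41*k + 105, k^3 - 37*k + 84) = k^2 + 4*k - 21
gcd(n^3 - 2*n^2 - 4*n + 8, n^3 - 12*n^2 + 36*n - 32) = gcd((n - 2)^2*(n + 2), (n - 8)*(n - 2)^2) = n^2 - 4*n + 4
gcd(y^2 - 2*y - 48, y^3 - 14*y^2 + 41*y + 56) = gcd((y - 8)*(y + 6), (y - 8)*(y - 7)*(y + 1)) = y - 8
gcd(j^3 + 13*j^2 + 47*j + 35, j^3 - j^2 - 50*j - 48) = j + 1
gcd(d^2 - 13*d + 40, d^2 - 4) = 1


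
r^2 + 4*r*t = r*(r + 4*t)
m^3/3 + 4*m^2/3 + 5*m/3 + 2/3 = (m/3 + 1/3)*(m + 1)*(m + 2)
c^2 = c^2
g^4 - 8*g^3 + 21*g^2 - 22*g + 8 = (g - 4)*(g - 2)*(g - 1)^2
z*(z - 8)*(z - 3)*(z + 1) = z^4 - 10*z^3 + 13*z^2 + 24*z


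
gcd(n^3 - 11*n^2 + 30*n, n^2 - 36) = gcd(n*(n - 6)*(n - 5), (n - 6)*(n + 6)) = n - 6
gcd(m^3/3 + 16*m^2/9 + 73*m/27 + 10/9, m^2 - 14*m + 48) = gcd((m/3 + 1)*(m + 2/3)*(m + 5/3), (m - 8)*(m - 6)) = 1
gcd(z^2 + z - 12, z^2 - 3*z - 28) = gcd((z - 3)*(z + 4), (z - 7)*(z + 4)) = z + 4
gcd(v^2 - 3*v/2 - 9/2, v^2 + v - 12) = v - 3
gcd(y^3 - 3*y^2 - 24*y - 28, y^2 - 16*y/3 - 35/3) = y - 7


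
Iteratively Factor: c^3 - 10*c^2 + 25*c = (c - 5)*(c^2 - 5*c) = (c - 5)^2*(c)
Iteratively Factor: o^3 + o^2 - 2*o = (o - 1)*(o^2 + 2*o) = o*(o - 1)*(o + 2)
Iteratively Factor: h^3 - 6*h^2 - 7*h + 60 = (h - 4)*(h^2 - 2*h - 15) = (h - 5)*(h - 4)*(h + 3)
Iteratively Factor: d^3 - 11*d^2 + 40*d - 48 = (d - 4)*(d^2 - 7*d + 12) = (d - 4)*(d - 3)*(d - 4)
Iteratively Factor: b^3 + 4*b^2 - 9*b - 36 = (b + 4)*(b^2 - 9) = (b - 3)*(b + 4)*(b + 3)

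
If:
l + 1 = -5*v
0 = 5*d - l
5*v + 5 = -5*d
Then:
No Solution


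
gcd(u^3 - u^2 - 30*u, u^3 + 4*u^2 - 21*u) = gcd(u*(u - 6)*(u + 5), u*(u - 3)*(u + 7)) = u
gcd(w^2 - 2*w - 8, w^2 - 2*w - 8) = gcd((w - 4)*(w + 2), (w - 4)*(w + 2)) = w^2 - 2*w - 8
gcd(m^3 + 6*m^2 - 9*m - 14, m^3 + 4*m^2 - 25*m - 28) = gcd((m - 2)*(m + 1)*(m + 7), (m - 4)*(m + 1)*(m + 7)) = m^2 + 8*m + 7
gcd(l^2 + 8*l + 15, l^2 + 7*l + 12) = l + 3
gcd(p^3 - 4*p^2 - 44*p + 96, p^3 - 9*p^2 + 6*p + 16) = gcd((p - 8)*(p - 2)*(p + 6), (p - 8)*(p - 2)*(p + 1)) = p^2 - 10*p + 16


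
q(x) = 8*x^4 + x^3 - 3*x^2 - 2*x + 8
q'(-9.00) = -23033.00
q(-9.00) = 51542.00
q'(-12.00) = -54794.00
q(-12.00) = 163760.00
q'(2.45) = 471.90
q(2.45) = 288.04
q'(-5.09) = -4113.65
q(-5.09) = 5178.42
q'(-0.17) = -1.05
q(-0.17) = 8.26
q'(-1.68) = -135.19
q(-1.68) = 61.88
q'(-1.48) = -90.29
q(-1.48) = 39.53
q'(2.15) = 317.00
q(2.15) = 170.71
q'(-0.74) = -8.88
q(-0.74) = 9.83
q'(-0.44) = -1.51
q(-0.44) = 8.51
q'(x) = 32*x^3 + 3*x^2 - 6*x - 2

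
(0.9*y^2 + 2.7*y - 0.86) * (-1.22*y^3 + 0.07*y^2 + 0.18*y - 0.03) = -1.098*y^5 - 3.231*y^4 + 1.4002*y^3 + 0.3988*y^2 - 0.2358*y + 0.0258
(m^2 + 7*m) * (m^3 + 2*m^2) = m^5 + 9*m^4 + 14*m^3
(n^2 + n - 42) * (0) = 0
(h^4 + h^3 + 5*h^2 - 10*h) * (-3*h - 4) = -3*h^5 - 7*h^4 - 19*h^3 + 10*h^2 + 40*h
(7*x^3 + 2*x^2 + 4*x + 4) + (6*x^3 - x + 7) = 13*x^3 + 2*x^2 + 3*x + 11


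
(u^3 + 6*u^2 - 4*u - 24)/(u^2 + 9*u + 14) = (u^2 + 4*u - 12)/(u + 7)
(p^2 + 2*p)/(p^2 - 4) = p/(p - 2)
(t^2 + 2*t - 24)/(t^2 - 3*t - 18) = (-t^2 - 2*t + 24)/(-t^2 + 3*t + 18)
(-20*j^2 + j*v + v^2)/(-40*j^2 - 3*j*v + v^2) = (-4*j + v)/(-8*j + v)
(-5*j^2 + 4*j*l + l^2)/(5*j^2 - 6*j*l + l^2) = (-5*j - l)/(5*j - l)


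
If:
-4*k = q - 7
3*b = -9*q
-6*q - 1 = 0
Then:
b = 1/2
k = 43/24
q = -1/6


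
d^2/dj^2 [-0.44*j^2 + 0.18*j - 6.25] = -0.880000000000000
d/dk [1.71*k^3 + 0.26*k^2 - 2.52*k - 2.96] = 5.13*k^2 + 0.52*k - 2.52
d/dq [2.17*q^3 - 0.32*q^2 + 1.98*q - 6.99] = 6.51*q^2 - 0.64*q + 1.98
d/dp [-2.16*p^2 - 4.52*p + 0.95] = -4.32*p - 4.52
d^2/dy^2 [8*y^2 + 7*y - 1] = 16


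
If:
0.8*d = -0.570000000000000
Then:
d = -0.71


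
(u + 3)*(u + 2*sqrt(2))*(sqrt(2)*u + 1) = sqrt(2)*u^3 + 3*sqrt(2)*u^2 + 5*u^2 + 2*sqrt(2)*u + 15*u + 6*sqrt(2)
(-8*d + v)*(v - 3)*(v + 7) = -8*d*v^2 - 32*d*v + 168*d + v^3 + 4*v^2 - 21*v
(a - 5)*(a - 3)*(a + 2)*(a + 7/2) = a^4 - 5*a^3/2 - 22*a^2 + 53*a/2 + 105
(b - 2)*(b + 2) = b^2 - 4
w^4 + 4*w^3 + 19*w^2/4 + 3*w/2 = w*(w + 1/2)*(w + 3/2)*(w + 2)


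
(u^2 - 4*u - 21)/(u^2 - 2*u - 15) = (u - 7)/(u - 5)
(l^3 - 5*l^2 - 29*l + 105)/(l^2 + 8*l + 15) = (l^2 - 10*l + 21)/(l + 3)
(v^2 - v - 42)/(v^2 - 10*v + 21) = (v + 6)/(v - 3)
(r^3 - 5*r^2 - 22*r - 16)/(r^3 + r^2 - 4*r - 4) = (r - 8)/(r - 2)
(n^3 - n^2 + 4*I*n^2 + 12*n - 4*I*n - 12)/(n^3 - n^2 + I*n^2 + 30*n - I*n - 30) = (n - 2*I)/(n - 5*I)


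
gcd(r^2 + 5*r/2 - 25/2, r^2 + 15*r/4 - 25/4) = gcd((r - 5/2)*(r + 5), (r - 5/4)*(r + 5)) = r + 5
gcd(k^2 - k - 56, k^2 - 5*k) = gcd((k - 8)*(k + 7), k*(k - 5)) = 1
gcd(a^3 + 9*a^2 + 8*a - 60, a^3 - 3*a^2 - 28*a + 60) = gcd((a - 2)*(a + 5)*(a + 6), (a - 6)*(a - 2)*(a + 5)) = a^2 + 3*a - 10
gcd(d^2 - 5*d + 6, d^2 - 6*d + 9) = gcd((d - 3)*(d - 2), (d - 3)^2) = d - 3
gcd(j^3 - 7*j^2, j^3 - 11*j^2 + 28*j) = j^2 - 7*j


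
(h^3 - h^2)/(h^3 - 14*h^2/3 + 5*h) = 3*h*(h - 1)/(3*h^2 - 14*h + 15)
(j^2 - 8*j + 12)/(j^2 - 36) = (j - 2)/(j + 6)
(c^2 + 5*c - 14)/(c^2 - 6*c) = (c^2 + 5*c - 14)/(c*(c - 6))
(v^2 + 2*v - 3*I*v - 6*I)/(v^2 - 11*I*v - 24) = (v + 2)/(v - 8*I)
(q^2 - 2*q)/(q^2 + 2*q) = (q - 2)/(q + 2)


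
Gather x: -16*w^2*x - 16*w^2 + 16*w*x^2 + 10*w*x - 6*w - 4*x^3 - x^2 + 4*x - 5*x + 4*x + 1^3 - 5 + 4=-16*w^2 - 6*w - 4*x^3 + x^2*(16*w - 1) + x*(-16*w^2 + 10*w + 3)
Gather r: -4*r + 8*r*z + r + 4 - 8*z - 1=r*(8*z - 3) - 8*z + 3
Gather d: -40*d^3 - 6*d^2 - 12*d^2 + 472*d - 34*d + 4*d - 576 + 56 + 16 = -40*d^3 - 18*d^2 + 442*d - 504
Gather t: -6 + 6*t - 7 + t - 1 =7*t - 14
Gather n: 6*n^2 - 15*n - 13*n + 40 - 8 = 6*n^2 - 28*n + 32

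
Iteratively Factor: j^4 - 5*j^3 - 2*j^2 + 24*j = (j + 2)*(j^3 - 7*j^2 + 12*j) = j*(j + 2)*(j^2 - 7*j + 12) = j*(j - 3)*(j + 2)*(j - 4)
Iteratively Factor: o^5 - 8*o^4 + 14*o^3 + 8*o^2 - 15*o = (o + 1)*(o^4 - 9*o^3 + 23*o^2 - 15*o) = (o - 1)*(o + 1)*(o^3 - 8*o^2 + 15*o) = o*(o - 1)*(o + 1)*(o^2 - 8*o + 15) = o*(o - 5)*(o - 1)*(o + 1)*(o - 3)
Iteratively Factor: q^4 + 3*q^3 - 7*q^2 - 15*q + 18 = (q + 3)*(q^3 - 7*q + 6) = (q + 3)^2*(q^2 - 3*q + 2) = (q - 2)*(q + 3)^2*(q - 1)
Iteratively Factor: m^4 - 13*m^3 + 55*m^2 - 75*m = (m)*(m^3 - 13*m^2 + 55*m - 75) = m*(m - 5)*(m^2 - 8*m + 15) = m*(m - 5)^2*(m - 3)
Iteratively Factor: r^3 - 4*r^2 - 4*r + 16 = (r + 2)*(r^2 - 6*r + 8) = (r - 2)*(r + 2)*(r - 4)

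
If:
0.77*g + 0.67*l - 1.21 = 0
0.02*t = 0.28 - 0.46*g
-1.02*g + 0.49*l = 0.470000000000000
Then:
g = 0.26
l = 1.50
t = 7.97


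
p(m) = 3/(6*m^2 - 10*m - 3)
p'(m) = 3*(10 - 12*m)/(6*m^2 - 10*m - 3)^2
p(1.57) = -0.77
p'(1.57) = -1.73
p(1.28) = -0.50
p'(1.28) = -0.45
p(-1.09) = 0.20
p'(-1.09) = 0.31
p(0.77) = -0.42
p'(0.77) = 0.04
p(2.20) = 0.74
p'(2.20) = -3.01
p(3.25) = 0.11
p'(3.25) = -0.11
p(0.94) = -0.42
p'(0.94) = -0.08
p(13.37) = 0.00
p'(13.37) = -0.00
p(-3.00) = 0.04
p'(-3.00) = 0.02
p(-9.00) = 0.01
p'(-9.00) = 0.00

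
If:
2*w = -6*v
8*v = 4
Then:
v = 1/2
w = -3/2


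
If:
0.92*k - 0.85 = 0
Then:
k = 0.92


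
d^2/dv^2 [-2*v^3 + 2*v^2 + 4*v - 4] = 4 - 12*v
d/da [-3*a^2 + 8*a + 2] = 8 - 6*a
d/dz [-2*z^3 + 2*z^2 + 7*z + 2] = -6*z^2 + 4*z + 7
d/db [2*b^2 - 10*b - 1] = 4*b - 10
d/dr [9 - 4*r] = -4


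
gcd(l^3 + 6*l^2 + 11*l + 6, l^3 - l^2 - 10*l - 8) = l^2 + 3*l + 2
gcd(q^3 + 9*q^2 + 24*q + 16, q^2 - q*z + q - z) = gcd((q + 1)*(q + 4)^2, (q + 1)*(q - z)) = q + 1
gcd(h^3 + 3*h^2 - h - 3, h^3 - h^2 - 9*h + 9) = h^2 + 2*h - 3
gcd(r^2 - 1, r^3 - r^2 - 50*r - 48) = r + 1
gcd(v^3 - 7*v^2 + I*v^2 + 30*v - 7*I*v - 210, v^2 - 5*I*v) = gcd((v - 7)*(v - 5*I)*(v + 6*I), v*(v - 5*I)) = v - 5*I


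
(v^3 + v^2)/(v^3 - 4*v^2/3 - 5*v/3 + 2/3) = 3*v^2/(3*v^2 - 7*v + 2)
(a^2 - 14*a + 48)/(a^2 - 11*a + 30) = (a - 8)/(a - 5)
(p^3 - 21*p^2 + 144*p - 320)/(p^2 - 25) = (p^2 - 16*p + 64)/(p + 5)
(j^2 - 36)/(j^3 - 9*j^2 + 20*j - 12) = (j + 6)/(j^2 - 3*j + 2)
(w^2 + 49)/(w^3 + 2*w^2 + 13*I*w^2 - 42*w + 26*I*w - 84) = (w - 7*I)/(w^2 + w*(2 + 6*I) + 12*I)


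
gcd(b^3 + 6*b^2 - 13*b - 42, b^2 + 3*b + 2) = b + 2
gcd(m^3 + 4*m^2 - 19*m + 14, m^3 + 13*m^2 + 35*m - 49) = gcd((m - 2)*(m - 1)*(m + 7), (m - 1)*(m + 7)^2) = m^2 + 6*m - 7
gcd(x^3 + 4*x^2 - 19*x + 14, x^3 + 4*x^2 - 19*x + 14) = x^3 + 4*x^2 - 19*x + 14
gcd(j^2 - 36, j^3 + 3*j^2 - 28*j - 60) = j + 6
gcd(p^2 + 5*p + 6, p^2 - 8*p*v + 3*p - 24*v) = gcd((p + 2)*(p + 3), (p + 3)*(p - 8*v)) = p + 3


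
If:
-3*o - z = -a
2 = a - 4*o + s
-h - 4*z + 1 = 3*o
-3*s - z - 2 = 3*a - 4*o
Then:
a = 5*z/8 - 3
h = 4 - 29*z/8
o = -z/8 - 1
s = 1 - 9*z/8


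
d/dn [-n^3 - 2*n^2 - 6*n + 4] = -3*n^2 - 4*n - 6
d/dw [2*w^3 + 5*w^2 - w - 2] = 6*w^2 + 10*w - 1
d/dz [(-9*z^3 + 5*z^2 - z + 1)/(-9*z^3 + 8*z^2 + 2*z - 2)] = 9*z*(-3*z^3 - 6*z^2 + 11*z - 4)/(81*z^6 - 144*z^5 + 28*z^4 + 68*z^3 - 28*z^2 - 8*z + 4)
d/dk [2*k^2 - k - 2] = 4*k - 1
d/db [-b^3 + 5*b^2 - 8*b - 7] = -3*b^2 + 10*b - 8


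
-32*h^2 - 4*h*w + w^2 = (-8*h + w)*(4*h + w)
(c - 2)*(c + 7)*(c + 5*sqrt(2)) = c^3 + 5*c^2 + 5*sqrt(2)*c^2 - 14*c + 25*sqrt(2)*c - 70*sqrt(2)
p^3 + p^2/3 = p^2*(p + 1/3)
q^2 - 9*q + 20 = (q - 5)*(q - 4)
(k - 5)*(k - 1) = k^2 - 6*k + 5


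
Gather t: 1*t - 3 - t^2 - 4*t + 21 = -t^2 - 3*t + 18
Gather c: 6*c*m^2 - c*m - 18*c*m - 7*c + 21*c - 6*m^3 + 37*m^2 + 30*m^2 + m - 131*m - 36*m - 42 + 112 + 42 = c*(6*m^2 - 19*m + 14) - 6*m^3 + 67*m^2 - 166*m + 112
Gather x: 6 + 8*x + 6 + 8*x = 16*x + 12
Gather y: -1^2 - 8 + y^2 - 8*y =y^2 - 8*y - 9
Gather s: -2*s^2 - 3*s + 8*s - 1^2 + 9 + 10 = -2*s^2 + 5*s + 18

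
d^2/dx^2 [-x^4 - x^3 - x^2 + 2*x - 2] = -12*x^2 - 6*x - 2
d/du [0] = 0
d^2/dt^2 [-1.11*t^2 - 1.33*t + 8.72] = -2.22000000000000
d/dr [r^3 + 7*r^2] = r*(3*r + 14)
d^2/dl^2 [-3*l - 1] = 0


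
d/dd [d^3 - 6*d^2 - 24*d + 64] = 3*d^2 - 12*d - 24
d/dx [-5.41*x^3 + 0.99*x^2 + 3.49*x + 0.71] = -16.23*x^2 + 1.98*x + 3.49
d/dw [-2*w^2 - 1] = -4*w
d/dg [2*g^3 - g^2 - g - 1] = 6*g^2 - 2*g - 1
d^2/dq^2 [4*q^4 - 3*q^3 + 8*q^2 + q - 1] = 48*q^2 - 18*q + 16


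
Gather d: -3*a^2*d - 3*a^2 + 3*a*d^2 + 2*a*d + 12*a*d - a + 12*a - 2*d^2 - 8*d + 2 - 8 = -3*a^2 + 11*a + d^2*(3*a - 2) + d*(-3*a^2 + 14*a - 8) - 6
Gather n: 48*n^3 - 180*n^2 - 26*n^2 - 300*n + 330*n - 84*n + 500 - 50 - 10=48*n^3 - 206*n^2 - 54*n + 440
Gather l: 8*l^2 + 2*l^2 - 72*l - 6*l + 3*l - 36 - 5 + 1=10*l^2 - 75*l - 40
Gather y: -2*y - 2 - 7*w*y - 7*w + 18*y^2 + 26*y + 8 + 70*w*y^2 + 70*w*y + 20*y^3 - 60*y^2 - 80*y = -7*w + 20*y^3 + y^2*(70*w - 42) + y*(63*w - 56) + 6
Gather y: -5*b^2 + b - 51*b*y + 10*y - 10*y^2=-5*b^2 + b - 10*y^2 + y*(10 - 51*b)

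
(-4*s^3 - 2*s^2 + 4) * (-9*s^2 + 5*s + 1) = 36*s^5 - 2*s^4 - 14*s^3 - 38*s^2 + 20*s + 4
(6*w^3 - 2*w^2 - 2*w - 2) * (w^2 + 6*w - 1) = 6*w^5 + 34*w^4 - 20*w^3 - 12*w^2 - 10*w + 2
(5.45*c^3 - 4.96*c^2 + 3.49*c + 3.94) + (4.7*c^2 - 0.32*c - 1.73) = 5.45*c^3 - 0.26*c^2 + 3.17*c + 2.21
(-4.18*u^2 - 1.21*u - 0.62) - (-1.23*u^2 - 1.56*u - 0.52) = -2.95*u^2 + 0.35*u - 0.1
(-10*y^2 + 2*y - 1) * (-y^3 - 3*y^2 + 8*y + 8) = 10*y^5 + 28*y^4 - 85*y^3 - 61*y^2 + 8*y - 8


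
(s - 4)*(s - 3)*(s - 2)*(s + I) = s^4 - 9*s^3 + I*s^3 + 26*s^2 - 9*I*s^2 - 24*s + 26*I*s - 24*I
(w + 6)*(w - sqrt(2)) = w^2 - sqrt(2)*w + 6*w - 6*sqrt(2)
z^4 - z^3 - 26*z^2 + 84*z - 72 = (z - 3)*(z - 2)^2*(z + 6)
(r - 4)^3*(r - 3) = r^4 - 15*r^3 + 84*r^2 - 208*r + 192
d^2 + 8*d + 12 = (d + 2)*(d + 6)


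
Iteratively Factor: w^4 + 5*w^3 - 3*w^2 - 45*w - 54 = (w - 3)*(w^3 + 8*w^2 + 21*w + 18) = (w - 3)*(w + 3)*(w^2 + 5*w + 6) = (w - 3)*(w + 3)^2*(w + 2)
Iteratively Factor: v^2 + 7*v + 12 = (v + 4)*(v + 3)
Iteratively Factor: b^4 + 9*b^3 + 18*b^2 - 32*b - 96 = (b - 2)*(b^3 + 11*b^2 + 40*b + 48) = (b - 2)*(b + 4)*(b^2 + 7*b + 12) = (b - 2)*(b + 3)*(b + 4)*(b + 4)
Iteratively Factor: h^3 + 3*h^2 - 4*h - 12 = (h - 2)*(h^2 + 5*h + 6) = (h - 2)*(h + 2)*(h + 3)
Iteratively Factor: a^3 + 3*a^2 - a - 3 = (a + 1)*(a^2 + 2*a - 3) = (a + 1)*(a + 3)*(a - 1)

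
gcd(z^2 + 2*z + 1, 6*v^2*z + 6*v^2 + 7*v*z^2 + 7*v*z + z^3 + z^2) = z + 1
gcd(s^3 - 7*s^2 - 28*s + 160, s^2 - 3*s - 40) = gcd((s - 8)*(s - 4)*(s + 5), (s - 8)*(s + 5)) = s^2 - 3*s - 40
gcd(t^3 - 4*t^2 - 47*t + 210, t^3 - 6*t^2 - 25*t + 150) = t^2 - 11*t + 30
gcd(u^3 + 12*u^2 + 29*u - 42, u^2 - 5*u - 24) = 1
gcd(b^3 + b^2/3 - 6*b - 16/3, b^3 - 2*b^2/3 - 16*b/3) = b^2 - 2*b/3 - 16/3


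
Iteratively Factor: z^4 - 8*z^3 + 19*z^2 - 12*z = (z - 3)*(z^3 - 5*z^2 + 4*z) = z*(z - 3)*(z^2 - 5*z + 4) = z*(z - 4)*(z - 3)*(z - 1)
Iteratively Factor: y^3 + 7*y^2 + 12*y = (y + 4)*(y^2 + 3*y) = (y + 3)*(y + 4)*(y)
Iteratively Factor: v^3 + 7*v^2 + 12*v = (v + 3)*(v^2 + 4*v) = v*(v + 3)*(v + 4)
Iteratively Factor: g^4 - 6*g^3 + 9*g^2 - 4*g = (g)*(g^3 - 6*g^2 + 9*g - 4) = g*(g - 4)*(g^2 - 2*g + 1) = g*(g - 4)*(g - 1)*(g - 1)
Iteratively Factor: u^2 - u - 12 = (u + 3)*(u - 4)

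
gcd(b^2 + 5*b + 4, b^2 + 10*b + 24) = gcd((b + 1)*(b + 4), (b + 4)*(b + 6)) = b + 4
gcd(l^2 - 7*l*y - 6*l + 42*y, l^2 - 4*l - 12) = l - 6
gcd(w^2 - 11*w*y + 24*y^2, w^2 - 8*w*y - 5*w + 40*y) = -w + 8*y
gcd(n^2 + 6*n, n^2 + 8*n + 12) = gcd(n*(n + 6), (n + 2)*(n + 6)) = n + 6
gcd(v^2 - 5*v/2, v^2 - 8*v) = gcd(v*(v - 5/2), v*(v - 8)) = v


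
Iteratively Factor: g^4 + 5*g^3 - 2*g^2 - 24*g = (g + 4)*(g^3 + g^2 - 6*g) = (g + 3)*(g + 4)*(g^2 - 2*g) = (g - 2)*(g + 3)*(g + 4)*(g)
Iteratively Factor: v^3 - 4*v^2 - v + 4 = (v - 4)*(v^2 - 1) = (v - 4)*(v + 1)*(v - 1)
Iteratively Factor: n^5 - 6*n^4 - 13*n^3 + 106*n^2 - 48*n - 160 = (n - 5)*(n^4 - n^3 - 18*n^2 + 16*n + 32) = (n - 5)*(n - 2)*(n^3 + n^2 - 16*n - 16) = (n - 5)*(n - 2)*(n + 4)*(n^2 - 3*n - 4) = (n - 5)*(n - 4)*(n - 2)*(n + 4)*(n + 1)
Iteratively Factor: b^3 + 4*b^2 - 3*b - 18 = (b + 3)*(b^2 + b - 6) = (b + 3)^2*(b - 2)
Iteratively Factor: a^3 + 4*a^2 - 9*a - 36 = (a - 3)*(a^2 + 7*a + 12) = (a - 3)*(a + 3)*(a + 4)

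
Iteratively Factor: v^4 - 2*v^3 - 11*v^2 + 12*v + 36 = (v - 3)*(v^3 + v^2 - 8*v - 12) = (v - 3)^2*(v^2 + 4*v + 4) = (v - 3)^2*(v + 2)*(v + 2)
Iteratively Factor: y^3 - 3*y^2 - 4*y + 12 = (y - 3)*(y^2 - 4) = (y - 3)*(y - 2)*(y + 2)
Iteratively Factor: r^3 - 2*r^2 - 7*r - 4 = (r + 1)*(r^2 - 3*r - 4) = (r - 4)*(r + 1)*(r + 1)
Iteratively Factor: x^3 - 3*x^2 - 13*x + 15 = (x - 5)*(x^2 + 2*x - 3) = (x - 5)*(x + 3)*(x - 1)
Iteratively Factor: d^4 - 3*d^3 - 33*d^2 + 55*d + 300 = (d + 4)*(d^3 - 7*d^2 - 5*d + 75) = (d - 5)*(d + 4)*(d^2 - 2*d - 15) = (d - 5)^2*(d + 4)*(d + 3)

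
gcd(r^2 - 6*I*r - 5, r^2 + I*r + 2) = r - I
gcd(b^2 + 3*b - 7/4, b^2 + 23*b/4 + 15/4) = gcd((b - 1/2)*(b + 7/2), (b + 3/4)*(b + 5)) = 1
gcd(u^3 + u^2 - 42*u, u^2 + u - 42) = u^2 + u - 42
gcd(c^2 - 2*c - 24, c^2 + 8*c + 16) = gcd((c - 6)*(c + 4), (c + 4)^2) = c + 4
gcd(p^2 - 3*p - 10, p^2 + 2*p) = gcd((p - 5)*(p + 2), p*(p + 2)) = p + 2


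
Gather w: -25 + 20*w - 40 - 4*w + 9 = 16*w - 56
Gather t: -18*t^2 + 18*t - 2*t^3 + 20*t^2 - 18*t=-2*t^3 + 2*t^2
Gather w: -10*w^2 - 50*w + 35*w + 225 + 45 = -10*w^2 - 15*w + 270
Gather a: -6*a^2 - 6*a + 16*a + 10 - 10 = -6*a^2 + 10*a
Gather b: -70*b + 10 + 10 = 20 - 70*b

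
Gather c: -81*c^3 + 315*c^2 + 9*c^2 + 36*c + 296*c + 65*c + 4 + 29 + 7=-81*c^3 + 324*c^2 + 397*c + 40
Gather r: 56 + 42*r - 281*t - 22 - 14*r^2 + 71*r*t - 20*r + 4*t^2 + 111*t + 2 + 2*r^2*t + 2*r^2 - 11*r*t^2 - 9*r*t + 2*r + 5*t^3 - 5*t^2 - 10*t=r^2*(2*t - 12) + r*(-11*t^2 + 62*t + 24) + 5*t^3 - t^2 - 180*t + 36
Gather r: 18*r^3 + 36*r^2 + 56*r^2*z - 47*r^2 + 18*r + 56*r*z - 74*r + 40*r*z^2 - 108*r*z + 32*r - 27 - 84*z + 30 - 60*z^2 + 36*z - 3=18*r^3 + r^2*(56*z - 11) + r*(40*z^2 - 52*z - 24) - 60*z^2 - 48*z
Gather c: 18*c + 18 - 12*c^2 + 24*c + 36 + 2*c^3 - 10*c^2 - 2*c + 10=2*c^3 - 22*c^2 + 40*c + 64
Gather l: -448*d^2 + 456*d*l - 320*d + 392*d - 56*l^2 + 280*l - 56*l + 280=-448*d^2 + 72*d - 56*l^2 + l*(456*d + 224) + 280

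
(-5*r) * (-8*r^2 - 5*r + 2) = 40*r^3 + 25*r^2 - 10*r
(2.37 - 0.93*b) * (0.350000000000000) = 0.8295 - 0.3255*b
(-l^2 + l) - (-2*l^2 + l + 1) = l^2 - 1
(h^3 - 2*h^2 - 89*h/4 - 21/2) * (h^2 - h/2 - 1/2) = h^5 - 5*h^4/2 - 87*h^3/4 + 13*h^2/8 + 131*h/8 + 21/4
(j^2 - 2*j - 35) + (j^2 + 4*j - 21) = 2*j^2 + 2*j - 56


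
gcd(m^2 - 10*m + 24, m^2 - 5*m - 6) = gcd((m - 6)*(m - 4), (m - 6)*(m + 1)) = m - 6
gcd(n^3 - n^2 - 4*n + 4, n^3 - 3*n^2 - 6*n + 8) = n^2 + n - 2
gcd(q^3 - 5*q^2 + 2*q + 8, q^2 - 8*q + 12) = q - 2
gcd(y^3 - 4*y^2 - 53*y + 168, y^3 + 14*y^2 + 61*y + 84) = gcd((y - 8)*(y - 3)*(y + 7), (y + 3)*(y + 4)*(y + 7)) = y + 7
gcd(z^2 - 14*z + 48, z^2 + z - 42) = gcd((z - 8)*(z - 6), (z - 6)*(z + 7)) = z - 6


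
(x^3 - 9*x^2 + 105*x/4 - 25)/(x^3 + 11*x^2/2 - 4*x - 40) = (x^2 - 13*x/2 + 10)/(x^2 + 8*x + 16)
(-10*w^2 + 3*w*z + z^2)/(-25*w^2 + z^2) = (-2*w + z)/(-5*w + z)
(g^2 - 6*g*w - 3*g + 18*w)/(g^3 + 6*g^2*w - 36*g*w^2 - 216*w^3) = (g - 3)/(g^2 + 12*g*w + 36*w^2)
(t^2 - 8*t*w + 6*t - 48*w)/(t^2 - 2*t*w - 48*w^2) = (t + 6)/(t + 6*w)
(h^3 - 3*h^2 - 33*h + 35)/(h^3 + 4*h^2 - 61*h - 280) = (h^2 - 8*h + 7)/(h^2 - h - 56)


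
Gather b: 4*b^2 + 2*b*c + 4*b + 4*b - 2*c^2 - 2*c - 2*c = 4*b^2 + b*(2*c + 8) - 2*c^2 - 4*c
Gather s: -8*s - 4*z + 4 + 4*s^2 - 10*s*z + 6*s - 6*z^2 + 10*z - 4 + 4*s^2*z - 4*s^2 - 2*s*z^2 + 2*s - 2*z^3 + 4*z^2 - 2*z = 4*s^2*z + s*(-2*z^2 - 10*z) - 2*z^3 - 2*z^2 + 4*z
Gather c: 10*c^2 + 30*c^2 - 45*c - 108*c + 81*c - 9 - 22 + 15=40*c^2 - 72*c - 16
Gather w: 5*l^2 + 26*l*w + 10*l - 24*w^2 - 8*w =5*l^2 + 10*l - 24*w^2 + w*(26*l - 8)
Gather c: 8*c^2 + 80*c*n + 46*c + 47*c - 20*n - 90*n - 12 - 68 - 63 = 8*c^2 + c*(80*n + 93) - 110*n - 143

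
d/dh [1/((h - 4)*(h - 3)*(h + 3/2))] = 2*(-6*h^2 + 22*h - 3)/(4*h^6 - 44*h^5 + 133*h^4 + 78*h^3 - 783*h^2 + 216*h + 1296)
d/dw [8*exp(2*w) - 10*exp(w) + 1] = (16*exp(w) - 10)*exp(w)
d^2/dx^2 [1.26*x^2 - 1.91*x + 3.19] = 2.52000000000000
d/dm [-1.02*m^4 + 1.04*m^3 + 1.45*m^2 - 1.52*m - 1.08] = -4.08*m^3 + 3.12*m^2 + 2.9*m - 1.52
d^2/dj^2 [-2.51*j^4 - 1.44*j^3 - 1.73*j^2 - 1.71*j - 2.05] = -30.12*j^2 - 8.64*j - 3.46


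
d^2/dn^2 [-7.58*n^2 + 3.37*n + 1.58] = -15.1600000000000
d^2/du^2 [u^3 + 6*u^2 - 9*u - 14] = 6*u + 12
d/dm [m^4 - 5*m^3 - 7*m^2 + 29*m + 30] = 4*m^3 - 15*m^2 - 14*m + 29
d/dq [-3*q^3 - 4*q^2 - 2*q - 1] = -9*q^2 - 8*q - 2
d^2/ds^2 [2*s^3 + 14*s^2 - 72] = 12*s + 28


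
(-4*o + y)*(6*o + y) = -24*o^2 + 2*o*y + y^2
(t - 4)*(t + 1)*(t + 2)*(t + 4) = t^4 + 3*t^3 - 14*t^2 - 48*t - 32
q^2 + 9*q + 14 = (q + 2)*(q + 7)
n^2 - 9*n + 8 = (n - 8)*(n - 1)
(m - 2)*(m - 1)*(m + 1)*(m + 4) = m^4 + 2*m^3 - 9*m^2 - 2*m + 8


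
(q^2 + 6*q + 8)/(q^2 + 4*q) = (q + 2)/q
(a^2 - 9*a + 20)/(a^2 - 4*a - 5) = (a - 4)/(a + 1)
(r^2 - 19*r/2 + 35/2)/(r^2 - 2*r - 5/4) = 2*(r - 7)/(2*r + 1)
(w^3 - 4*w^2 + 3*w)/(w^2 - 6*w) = (w^2 - 4*w + 3)/(w - 6)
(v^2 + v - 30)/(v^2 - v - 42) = (v - 5)/(v - 7)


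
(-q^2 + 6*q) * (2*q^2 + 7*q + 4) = -2*q^4 + 5*q^3 + 38*q^2 + 24*q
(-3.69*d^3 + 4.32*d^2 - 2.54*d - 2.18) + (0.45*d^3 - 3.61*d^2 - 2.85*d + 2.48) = -3.24*d^3 + 0.71*d^2 - 5.39*d + 0.3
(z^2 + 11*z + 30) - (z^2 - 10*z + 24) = 21*z + 6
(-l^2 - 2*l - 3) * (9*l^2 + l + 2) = -9*l^4 - 19*l^3 - 31*l^2 - 7*l - 6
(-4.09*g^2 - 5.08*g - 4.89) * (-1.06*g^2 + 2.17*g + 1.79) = 4.3354*g^4 - 3.4905*g^3 - 13.1613*g^2 - 19.7045*g - 8.7531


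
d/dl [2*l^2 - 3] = 4*l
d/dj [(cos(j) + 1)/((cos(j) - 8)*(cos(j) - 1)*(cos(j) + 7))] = (-5*cos(j) + cos(2*j) + cos(3*j) - 221)*sin(j)/(2*(cos(j) - 8)^2*(cos(j) - 1)^2*(cos(j) + 7)^2)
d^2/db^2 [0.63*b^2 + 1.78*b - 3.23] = 1.26000000000000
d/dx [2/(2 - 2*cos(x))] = -sin(x)/(cos(x) - 1)^2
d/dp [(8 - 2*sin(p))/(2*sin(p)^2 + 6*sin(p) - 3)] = 2*(2*sin(p)^2 - 16*sin(p) - 21)*cos(p)/(6*sin(p) - cos(2*p) - 2)^2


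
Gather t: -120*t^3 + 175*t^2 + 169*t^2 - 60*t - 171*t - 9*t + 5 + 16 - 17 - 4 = -120*t^3 + 344*t^2 - 240*t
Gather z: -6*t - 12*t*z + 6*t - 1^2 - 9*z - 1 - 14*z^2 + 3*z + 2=-14*z^2 + z*(-12*t - 6)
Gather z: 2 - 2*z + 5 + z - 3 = 4 - z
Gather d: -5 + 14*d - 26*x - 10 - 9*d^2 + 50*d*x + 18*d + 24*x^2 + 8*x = -9*d^2 + d*(50*x + 32) + 24*x^2 - 18*x - 15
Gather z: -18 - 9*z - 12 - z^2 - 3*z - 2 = -z^2 - 12*z - 32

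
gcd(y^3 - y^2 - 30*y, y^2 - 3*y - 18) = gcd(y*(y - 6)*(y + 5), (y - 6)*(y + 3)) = y - 6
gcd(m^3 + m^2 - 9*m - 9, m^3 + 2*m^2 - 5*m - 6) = m^2 + 4*m + 3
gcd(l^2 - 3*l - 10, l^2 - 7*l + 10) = l - 5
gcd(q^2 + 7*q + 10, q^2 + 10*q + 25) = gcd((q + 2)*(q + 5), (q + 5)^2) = q + 5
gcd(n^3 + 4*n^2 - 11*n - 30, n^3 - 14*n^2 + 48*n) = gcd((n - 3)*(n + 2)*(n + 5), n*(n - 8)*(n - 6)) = 1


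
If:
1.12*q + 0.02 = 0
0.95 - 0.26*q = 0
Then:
No Solution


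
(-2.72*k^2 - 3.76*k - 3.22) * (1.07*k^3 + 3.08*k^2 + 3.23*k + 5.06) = -2.9104*k^5 - 12.4008*k^4 - 23.8118*k^3 - 35.8256*k^2 - 29.4262*k - 16.2932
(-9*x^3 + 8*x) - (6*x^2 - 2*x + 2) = -9*x^3 - 6*x^2 + 10*x - 2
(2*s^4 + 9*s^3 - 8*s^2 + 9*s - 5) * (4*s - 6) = 8*s^5 + 24*s^4 - 86*s^3 + 84*s^2 - 74*s + 30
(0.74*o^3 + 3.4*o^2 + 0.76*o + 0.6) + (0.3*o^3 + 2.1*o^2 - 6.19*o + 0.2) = 1.04*o^3 + 5.5*o^2 - 5.43*o + 0.8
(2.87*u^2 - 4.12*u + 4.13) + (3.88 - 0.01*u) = 2.87*u^2 - 4.13*u + 8.01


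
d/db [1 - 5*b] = -5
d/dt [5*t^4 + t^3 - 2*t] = 20*t^3 + 3*t^2 - 2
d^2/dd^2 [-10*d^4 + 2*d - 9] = -120*d^2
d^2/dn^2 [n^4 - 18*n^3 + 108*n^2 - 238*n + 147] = 12*n^2 - 108*n + 216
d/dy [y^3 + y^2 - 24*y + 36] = 3*y^2 + 2*y - 24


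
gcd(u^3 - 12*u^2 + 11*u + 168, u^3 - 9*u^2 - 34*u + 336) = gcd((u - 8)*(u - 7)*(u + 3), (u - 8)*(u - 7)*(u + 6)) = u^2 - 15*u + 56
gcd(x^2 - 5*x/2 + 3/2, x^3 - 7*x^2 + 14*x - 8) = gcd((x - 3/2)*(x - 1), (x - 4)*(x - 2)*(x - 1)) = x - 1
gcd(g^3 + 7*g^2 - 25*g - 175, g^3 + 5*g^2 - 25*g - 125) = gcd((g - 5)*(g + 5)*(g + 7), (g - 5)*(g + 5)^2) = g^2 - 25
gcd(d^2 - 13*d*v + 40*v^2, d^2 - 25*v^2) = -d + 5*v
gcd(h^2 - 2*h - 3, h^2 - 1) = h + 1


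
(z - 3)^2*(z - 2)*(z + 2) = z^4 - 6*z^3 + 5*z^2 + 24*z - 36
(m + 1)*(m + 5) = m^2 + 6*m + 5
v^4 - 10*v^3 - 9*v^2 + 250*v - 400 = (v - 8)*(v - 5)*(v - 2)*(v + 5)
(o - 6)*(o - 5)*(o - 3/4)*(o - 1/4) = o^4 - 12*o^3 + 659*o^2/16 - 513*o/16 + 45/8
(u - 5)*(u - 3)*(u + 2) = u^3 - 6*u^2 - u + 30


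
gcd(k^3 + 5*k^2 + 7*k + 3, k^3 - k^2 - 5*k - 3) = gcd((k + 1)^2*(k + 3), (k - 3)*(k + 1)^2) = k^2 + 2*k + 1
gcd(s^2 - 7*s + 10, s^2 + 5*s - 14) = s - 2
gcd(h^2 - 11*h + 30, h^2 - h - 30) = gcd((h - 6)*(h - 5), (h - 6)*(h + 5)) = h - 6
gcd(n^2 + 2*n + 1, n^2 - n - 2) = n + 1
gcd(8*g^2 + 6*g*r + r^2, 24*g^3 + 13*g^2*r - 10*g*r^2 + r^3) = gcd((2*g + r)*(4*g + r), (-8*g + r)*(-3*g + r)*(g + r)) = 1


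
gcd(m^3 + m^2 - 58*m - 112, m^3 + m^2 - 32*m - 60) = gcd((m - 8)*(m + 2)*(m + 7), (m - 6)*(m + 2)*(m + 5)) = m + 2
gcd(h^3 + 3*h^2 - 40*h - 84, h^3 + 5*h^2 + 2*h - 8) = h + 2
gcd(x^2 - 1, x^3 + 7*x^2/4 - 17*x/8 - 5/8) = x - 1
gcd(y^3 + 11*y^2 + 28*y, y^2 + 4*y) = y^2 + 4*y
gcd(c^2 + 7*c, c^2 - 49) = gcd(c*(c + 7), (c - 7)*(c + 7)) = c + 7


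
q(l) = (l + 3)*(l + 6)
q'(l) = 2*l + 9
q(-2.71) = 0.95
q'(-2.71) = 3.58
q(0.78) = 25.63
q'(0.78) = 10.56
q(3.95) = 69.15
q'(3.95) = 16.90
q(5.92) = 106.33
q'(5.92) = 20.84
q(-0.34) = 15.06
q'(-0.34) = 8.32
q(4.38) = 76.60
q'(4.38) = 17.76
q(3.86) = 67.64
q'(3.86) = 16.72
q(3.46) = 61.11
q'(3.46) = 15.92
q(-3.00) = 0.00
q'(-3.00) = 3.00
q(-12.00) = 54.00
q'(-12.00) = -15.00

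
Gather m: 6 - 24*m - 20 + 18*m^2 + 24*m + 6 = 18*m^2 - 8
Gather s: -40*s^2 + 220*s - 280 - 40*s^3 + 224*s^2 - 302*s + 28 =-40*s^3 + 184*s^2 - 82*s - 252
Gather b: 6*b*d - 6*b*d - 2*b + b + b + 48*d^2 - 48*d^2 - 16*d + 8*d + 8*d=0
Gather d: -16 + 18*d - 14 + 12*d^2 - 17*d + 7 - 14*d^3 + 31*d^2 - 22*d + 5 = -14*d^3 + 43*d^2 - 21*d - 18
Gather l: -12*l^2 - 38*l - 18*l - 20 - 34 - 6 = -12*l^2 - 56*l - 60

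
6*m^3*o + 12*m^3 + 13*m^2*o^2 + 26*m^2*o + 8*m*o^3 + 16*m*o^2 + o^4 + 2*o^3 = (m + o)^2*(6*m + o)*(o + 2)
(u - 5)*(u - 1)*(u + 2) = u^3 - 4*u^2 - 7*u + 10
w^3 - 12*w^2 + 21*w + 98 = (w - 7)^2*(w + 2)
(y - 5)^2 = y^2 - 10*y + 25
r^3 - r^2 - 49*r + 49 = (r - 7)*(r - 1)*(r + 7)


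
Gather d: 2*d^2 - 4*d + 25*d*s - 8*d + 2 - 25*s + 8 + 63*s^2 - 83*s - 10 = 2*d^2 + d*(25*s - 12) + 63*s^2 - 108*s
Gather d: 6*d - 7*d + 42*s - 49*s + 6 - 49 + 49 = -d - 7*s + 6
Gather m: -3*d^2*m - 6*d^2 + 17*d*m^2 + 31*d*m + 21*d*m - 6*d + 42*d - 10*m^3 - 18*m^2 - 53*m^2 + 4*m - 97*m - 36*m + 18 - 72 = -6*d^2 + 36*d - 10*m^3 + m^2*(17*d - 71) + m*(-3*d^2 + 52*d - 129) - 54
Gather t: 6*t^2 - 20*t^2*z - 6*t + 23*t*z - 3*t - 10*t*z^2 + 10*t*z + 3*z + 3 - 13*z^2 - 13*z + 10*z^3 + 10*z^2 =t^2*(6 - 20*z) + t*(-10*z^2 + 33*z - 9) + 10*z^3 - 3*z^2 - 10*z + 3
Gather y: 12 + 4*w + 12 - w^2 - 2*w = -w^2 + 2*w + 24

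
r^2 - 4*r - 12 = (r - 6)*(r + 2)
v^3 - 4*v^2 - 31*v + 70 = (v - 7)*(v - 2)*(v + 5)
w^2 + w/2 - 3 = (w - 3/2)*(w + 2)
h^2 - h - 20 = (h - 5)*(h + 4)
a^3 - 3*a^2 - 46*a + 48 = (a - 8)*(a - 1)*(a + 6)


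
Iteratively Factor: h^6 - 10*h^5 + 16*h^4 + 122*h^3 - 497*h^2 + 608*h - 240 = (h + 4)*(h^5 - 14*h^4 + 72*h^3 - 166*h^2 + 167*h - 60) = (h - 1)*(h + 4)*(h^4 - 13*h^3 + 59*h^2 - 107*h + 60) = (h - 5)*(h - 1)*(h + 4)*(h^3 - 8*h^2 + 19*h - 12) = (h - 5)*(h - 1)^2*(h + 4)*(h^2 - 7*h + 12) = (h - 5)*(h - 4)*(h - 1)^2*(h + 4)*(h - 3)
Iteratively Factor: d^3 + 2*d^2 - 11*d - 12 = (d + 1)*(d^2 + d - 12) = (d - 3)*(d + 1)*(d + 4)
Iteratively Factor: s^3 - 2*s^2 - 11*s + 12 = (s + 3)*(s^2 - 5*s + 4) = (s - 4)*(s + 3)*(s - 1)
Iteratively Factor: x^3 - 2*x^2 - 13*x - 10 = (x + 2)*(x^2 - 4*x - 5) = (x + 1)*(x + 2)*(x - 5)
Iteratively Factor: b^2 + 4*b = (b)*(b + 4)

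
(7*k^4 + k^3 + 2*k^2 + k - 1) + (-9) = 7*k^4 + k^3 + 2*k^2 + k - 10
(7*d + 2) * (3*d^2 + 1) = 21*d^3 + 6*d^2 + 7*d + 2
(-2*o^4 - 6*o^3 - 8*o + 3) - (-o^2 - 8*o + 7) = -2*o^4 - 6*o^3 + o^2 - 4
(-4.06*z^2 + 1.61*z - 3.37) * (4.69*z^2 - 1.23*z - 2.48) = -19.0414*z^4 + 12.5447*z^3 - 7.7168*z^2 + 0.1523*z + 8.3576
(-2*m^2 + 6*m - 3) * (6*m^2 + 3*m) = -12*m^4 + 30*m^3 - 9*m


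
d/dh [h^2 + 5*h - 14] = 2*h + 5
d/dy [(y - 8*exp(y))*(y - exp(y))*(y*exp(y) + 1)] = (1 - exp(y))*(y - 8*exp(y))*(y*exp(y) + 1) + (y + 1)*(y - 8*exp(y))*(y - exp(y))*exp(y) - (y - exp(y))*(y*exp(y) + 1)*(8*exp(y) - 1)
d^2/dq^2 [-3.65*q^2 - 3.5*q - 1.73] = -7.30000000000000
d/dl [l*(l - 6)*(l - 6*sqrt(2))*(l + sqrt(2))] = 4*l^3 - 15*sqrt(2)*l^2 - 18*l^2 - 24*l + 60*sqrt(2)*l + 72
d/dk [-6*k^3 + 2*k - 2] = 2 - 18*k^2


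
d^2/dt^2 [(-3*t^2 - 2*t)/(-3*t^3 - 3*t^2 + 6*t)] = 2*(t^3 + 2*t^2 + 8*t + 4)/(t^6 + 3*t^5 - 3*t^4 - 11*t^3 + 6*t^2 + 12*t - 8)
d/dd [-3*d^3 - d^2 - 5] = d*(-9*d - 2)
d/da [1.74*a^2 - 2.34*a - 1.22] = 3.48*a - 2.34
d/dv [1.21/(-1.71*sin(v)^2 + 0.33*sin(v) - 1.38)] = (4.1382*sin(v) - 0.3993)*cos(v)/(1.71*sin(v)^2 - 0.33*sin(v) + 1.38)^2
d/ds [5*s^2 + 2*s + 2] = 10*s + 2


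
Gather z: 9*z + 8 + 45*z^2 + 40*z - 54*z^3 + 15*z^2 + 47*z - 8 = -54*z^3 + 60*z^2 + 96*z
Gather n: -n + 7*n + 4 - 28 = 6*n - 24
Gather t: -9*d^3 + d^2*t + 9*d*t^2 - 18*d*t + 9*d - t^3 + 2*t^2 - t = -9*d^3 + 9*d - t^3 + t^2*(9*d + 2) + t*(d^2 - 18*d - 1)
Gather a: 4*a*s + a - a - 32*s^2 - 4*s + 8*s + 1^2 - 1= 4*a*s - 32*s^2 + 4*s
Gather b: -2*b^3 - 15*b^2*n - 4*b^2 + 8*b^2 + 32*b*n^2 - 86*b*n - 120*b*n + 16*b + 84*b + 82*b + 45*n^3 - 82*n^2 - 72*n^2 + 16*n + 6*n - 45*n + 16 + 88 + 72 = -2*b^3 + b^2*(4 - 15*n) + b*(32*n^2 - 206*n + 182) + 45*n^3 - 154*n^2 - 23*n + 176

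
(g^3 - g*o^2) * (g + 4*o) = g^4 + 4*g^3*o - g^2*o^2 - 4*g*o^3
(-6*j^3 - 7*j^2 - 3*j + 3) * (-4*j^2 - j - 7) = 24*j^5 + 34*j^4 + 61*j^3 + 40*j^2 + 18*j - 21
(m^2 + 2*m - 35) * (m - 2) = m^3 - 39*m + 70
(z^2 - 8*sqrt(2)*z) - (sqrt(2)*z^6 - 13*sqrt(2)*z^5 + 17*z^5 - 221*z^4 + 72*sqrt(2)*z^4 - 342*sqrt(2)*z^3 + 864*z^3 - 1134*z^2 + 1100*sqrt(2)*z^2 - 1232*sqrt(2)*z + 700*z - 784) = -sqrt(2)*z^6 - 17*z^5 + 13*sqrt(2)*z^5 - 72*sqrt(2)*z^4 + 221*z^4 - 864*z^3 + 342*sqrt(2)*z^3 - 1100*sqrt(2)*z^2 + 1135*z^2 - 700*z + 1224*sqrt(2)*z + 784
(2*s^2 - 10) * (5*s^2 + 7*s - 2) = 10*s^4 + 14*s^3 - 54*s^2 - 70*s + 20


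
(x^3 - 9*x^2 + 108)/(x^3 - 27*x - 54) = (x - 6)/(x + 3)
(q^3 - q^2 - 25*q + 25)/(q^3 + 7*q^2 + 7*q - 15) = (q - 5)/(q + 3)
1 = 1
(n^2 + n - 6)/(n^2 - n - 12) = (n - 2)/(n - 4)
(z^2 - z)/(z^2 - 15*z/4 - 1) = 4*z*(1 - z)/(-4*z^2 + 15*z + 4)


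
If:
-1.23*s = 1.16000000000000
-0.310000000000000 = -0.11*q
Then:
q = 2.82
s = -0.94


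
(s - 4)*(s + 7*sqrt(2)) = s^2 - 4*s + 7*sqrt(2)*s - 28*sqrt(2)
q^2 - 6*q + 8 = (q - 4)*(q - 2)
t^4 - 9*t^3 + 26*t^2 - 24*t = t*(t - 4)*(t - 3)*(t - 2)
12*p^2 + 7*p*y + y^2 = (3*p + y)*(4*p + y)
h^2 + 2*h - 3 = (h - 1)*(h + 3)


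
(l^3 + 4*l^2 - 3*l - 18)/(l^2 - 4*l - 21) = (l^2 + l - 6)/(l - 7)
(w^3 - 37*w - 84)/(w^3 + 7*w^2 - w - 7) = (w^3 - 37*w - 84)/(w^3 + 7*w^2 - w - 7)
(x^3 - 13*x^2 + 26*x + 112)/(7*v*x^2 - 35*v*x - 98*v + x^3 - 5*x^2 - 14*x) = (x - 8)/(7*v + x)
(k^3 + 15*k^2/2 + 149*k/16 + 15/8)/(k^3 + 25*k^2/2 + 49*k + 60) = (16*k^2 + 24*k + 5)/(8*(2*k^2 + 13*k + 20))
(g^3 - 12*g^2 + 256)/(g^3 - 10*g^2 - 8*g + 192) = (g - 8)/(g - 6)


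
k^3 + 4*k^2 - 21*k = k*(k - 3)*(k + 7)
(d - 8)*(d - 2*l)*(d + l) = d^3 - d^2*l - 8*d^2 - 2*d*l^2 + 8*d*l + 16*l^2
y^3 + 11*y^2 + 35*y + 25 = (y + 1)*(y + 5)^2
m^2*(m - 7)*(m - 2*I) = m^4 - 7*m^3 - 2*I*m^3 + 14*I*m^2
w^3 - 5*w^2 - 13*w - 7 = (w - 7)*(w + 1)^2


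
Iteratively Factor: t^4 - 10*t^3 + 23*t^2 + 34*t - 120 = (t - 4)*(t^3 - 6*t^2 - t + 30) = (t - 4)*(t + 2)*(t^2 - 8*t + 15) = (t - 4)*(t - 3)*(t + 2)*(t - 5)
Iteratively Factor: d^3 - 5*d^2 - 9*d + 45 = (d - 3)*(d^2 - 2*d - 15) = (d - 5)*(d - 3)*(d + 3)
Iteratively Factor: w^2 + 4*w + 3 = (w + 1)*(w + 3)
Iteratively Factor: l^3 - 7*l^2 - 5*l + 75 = (l + 3)*(l^2 - 10*l + 25) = (l - 5)*(l + 3)*(l - 5)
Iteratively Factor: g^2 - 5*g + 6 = (g - 3)*(g - 2)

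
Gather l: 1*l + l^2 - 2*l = l^2 - l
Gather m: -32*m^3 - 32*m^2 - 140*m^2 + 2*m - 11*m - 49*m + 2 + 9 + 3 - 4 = -32*m^3 - 172*m^2 - 58*m + 10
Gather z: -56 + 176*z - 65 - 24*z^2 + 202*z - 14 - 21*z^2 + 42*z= -45*z^2 + 420*z - 135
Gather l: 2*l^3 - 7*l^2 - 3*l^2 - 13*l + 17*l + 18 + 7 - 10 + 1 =2*l^3 - 10*l^2 + 4*l + 16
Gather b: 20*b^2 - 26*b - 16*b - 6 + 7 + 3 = 20*b^2 - 42*b + 4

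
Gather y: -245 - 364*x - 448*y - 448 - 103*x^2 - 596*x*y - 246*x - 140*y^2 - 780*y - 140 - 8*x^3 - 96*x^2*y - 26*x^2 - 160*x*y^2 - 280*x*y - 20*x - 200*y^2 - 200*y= -8*x^3 - 129*x^2 - 630*x + y^2*(-160*x - 340) + y*(-96*x^2 - 876*x - 1428) - 833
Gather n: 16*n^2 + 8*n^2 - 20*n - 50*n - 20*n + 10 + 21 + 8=24*n^2 - 90*n + 39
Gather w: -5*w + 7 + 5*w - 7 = 0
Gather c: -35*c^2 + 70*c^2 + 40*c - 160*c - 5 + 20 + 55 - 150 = 35*c^2 - 120*c - 80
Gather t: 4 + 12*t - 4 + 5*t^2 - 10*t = 5*t^2 + 2*t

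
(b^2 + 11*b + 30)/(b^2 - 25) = (b + 6)/(b - 5)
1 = 1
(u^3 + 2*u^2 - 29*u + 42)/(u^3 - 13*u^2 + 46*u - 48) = (u + 7)/(u - 8)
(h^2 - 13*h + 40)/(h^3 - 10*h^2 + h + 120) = 1/(h + 3)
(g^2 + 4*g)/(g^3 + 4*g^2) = 1/g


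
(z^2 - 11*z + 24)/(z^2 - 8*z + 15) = (z - 8)/(z - 5)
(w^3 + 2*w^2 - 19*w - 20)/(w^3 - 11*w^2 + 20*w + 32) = (w + 5)/(w - 8)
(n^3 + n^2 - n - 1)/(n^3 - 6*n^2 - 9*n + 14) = (n^2 + 2*n + 1)/(n^2 - 5*n - 14)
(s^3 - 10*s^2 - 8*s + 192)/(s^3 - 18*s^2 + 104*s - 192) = (s + 4)/(s - 4)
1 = 1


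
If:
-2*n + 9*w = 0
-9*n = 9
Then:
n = -1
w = -2/9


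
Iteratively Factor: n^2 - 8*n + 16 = (n - 4)*(n - 4)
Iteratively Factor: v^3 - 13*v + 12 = (v - 1)*(v^2 + v - 12) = (v - 1)*(v + 4)*(v - 3)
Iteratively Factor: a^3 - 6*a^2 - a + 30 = (a - 3)*(a^2 - 3*a - 10) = (a - 5)*(a - 3)*(a + 2)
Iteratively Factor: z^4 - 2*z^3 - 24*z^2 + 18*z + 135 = (z + 3)*(z^3 - 5*z^2 - 9*z + 45) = (z - 5)*(z + 3)*(z^2 - 9) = (z - 5)*(z - 3)*(z + 3)*(z + 3)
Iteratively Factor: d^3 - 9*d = (d)*(d^2 - 9) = d*(d + 3)*(d - 3)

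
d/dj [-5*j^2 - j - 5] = -10*j - 1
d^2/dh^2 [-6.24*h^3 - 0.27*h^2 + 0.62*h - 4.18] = -37.44*h - 0.54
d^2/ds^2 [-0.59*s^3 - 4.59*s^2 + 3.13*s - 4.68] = -3.54*s - 9.18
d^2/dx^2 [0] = 0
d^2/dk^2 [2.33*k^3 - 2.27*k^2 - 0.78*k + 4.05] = 13.98*k - 4.54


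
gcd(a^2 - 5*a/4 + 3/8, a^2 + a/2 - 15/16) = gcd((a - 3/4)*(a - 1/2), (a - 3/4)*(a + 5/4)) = a - 3/4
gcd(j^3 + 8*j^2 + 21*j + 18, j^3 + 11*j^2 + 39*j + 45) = j^2 + 6*j + 9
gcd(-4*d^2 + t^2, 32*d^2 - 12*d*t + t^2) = 1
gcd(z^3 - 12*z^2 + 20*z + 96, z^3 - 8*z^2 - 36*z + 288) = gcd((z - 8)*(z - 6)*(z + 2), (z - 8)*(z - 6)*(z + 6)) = z^2 - 14*z + 48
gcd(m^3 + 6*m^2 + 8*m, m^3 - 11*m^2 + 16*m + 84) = m + 2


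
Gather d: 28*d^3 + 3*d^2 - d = 28*d^3 + 3*d^2 - d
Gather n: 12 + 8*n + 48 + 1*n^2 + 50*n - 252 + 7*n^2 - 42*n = 8*n^2 + 16*n - 192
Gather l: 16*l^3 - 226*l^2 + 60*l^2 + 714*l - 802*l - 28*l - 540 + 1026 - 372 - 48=16*l^3 - 166*l^2 - 116*l + 66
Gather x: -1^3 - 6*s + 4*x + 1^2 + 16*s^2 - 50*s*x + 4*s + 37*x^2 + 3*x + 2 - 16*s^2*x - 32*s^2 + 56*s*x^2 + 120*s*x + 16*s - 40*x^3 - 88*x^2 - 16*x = -16*s^2 + 14*s - 40*x^3 + x^2*(56*s - 51) + x*(-16*s^2 + 70*s - 9) + 2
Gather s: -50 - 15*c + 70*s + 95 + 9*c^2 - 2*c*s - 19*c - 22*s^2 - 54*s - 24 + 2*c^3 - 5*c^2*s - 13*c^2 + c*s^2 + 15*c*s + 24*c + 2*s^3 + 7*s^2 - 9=2*c^3 - 4*c^2 - 10*c + 2*s^3 + s^2*(c - 15) + s*(-5*c^2 + 13*c + 16) + 12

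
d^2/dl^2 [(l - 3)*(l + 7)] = 2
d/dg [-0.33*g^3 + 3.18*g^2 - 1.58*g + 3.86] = -0.99*g^2 + 6.36*g - 1.58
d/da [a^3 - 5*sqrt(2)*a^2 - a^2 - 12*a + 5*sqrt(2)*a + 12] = 3*a^2 - 10*sqrt(2)*a - 2*a - 12 + 5*sqrt(2)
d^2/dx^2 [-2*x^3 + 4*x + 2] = -12*x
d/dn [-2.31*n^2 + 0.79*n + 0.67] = 0.79 - 4.62*n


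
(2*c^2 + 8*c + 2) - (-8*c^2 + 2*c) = 10*c^2 + 6*c + 2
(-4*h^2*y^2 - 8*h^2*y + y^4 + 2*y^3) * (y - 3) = -4*h^2*y^3 + 4*h^2*y^2 + 24*h^2*y + y^5 - y^4 - 6*y^3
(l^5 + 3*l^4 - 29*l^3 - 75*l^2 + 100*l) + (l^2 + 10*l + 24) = l^5 + 3*l^4 - 29*l^3 - 74*l^2 + 110*l + 24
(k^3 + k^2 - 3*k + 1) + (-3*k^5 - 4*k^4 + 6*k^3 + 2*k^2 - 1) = -3*k^5 - 4*k^4 + 7*k^3 + 3*k^2 - 3*k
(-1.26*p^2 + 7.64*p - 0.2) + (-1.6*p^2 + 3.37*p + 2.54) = -2.86*p^2 + 11.01*p + 2.34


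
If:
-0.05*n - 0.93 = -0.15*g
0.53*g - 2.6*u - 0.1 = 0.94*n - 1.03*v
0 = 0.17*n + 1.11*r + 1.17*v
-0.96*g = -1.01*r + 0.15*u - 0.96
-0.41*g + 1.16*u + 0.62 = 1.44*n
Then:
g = 5.78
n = -1.25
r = 4.54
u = -0.04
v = -4.13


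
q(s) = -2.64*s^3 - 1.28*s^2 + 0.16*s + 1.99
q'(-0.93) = -4.31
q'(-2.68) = -49.86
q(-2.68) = 43.18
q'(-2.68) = -49.86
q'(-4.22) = -130.08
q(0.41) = 1.66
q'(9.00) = -664.40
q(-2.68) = 43.18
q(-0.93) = 2.86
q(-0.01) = 1.99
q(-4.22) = 176.92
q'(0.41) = -2.22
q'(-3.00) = -63.44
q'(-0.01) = 0.18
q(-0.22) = 1.92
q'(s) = -7.92*s^2 - 2.56*s + 0.16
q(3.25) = -101.64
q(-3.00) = 61.27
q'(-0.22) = 0.34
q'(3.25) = -91.82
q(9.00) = -2024.81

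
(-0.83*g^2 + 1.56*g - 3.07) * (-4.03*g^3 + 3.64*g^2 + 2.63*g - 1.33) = 3.3449*g^5 - 9.308*g^4 + 15.8676*g^3 - 5.9681*g^2 - 10.1489*g + 4.0831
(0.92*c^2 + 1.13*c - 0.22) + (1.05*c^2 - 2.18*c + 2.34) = 1.97*c^2 - 1.05*c + 2.12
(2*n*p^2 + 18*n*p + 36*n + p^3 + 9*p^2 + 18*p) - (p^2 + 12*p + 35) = 2*n*p^2 + 18*n*p + 36*n + p^3 + 8*p^2 + 6*p - 35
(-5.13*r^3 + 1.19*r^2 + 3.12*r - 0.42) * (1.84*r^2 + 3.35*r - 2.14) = -9.4392*r^5 - 14.9959*r^4 + 20.7055*r^3 + 7.1326*r^2 - 8.0838*r + 0.8988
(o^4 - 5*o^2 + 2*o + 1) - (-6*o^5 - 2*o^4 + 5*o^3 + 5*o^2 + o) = 6*o^5 + 3*o^4 - 5*o^3 - 10*o^2 + o + 1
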